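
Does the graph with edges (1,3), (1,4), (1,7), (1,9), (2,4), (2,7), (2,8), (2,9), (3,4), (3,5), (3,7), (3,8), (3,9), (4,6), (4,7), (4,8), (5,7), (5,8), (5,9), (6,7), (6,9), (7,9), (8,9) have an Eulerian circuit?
No (4 vertices have odd degree: {6, 7, 8, 9}; Eulerian circuit requires 0)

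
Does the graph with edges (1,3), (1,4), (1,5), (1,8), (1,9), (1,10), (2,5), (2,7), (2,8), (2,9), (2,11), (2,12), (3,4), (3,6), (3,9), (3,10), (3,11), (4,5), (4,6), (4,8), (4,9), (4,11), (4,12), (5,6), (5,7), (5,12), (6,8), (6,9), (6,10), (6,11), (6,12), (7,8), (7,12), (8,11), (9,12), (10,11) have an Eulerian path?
Yes — and in fact it has an Eulerian circuit (the graph is connected and all 12 vertices have even degree)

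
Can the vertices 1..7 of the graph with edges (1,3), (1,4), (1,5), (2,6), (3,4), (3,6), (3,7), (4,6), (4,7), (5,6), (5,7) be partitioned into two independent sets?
No (odd cycle of length 3: 4 -> 1 -> 3 -> 4)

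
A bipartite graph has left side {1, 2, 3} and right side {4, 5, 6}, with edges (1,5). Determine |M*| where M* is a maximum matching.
1 (matching: (1,5); upper bound min(|L|,|R|) = min(3,3) = 3)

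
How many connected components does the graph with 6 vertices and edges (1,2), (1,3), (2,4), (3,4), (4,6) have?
2 (components: {1, 2, 3, 4, 6}, {5})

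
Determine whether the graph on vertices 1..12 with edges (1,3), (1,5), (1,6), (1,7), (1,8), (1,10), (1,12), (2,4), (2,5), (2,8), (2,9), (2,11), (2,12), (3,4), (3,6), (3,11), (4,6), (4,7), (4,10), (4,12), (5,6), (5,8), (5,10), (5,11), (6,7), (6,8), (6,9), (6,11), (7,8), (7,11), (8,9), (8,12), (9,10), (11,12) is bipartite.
No (odd cycle of length 3: 6 -> 1 -> 3 -> 6)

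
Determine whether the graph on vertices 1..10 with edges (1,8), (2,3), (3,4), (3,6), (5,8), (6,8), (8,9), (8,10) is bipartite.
Yes. Partition: {1, 2, 4, 5, 6, 7, 9, 10}, {3, 8}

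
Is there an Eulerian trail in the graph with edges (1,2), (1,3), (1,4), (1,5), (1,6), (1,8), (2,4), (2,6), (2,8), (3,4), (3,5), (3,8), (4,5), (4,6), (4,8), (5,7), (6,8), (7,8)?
Yes — and in fact it has an Eulerian circuit (the graph is connected and all 8 vertices have even degree)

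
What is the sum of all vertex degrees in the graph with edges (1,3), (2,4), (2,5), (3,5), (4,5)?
10 (handshake: sum of degrees = 2|E| = 2 x 5 = 10)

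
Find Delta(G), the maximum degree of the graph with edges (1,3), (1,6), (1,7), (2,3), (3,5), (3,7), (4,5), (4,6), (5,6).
4 (attained at vertex 3)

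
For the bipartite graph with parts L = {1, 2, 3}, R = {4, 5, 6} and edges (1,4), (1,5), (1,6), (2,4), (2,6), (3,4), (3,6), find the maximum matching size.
3 (matching: (1,5), (2,6), (3,4); upper bound min(|L|,|R|) = min(3,3) = 3)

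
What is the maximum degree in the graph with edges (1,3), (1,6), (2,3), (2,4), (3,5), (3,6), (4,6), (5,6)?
4 (attained at vertices 3, 6)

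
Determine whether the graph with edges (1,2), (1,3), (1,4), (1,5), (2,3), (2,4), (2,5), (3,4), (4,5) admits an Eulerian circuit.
No (2 vertices have odd degree: {3, 5}; Eulerian circuit requires 0)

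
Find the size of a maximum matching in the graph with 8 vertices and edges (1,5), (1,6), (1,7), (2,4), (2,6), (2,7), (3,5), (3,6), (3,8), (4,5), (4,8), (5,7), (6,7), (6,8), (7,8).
4 (matching: (1,5), (2,7), (3,6), (4,8); upper bound floor(n/2) = floor(8/2) = 4)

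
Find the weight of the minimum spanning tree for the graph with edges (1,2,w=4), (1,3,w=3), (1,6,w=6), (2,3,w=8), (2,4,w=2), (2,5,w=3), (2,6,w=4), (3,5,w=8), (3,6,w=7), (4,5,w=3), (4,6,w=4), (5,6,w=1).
13 (MST edges: (1,2,w=4), (1,3,w=3), (2,4,w=2), (2,5,w=3), (5,6,w=1); sum of weights 4 + 3 + 2 + 3 + 1 = 13)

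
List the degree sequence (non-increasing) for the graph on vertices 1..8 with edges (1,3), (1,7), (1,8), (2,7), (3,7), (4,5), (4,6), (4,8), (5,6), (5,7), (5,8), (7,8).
[5, 4, 4, 3, 3, 2, 2, 1] (degrees: deg(1)=3, deg(2)=1, deg(3)=2, deg(4)=3, deg(5)=4, deg(6)=2, deg(7)=5, deg(8)=4)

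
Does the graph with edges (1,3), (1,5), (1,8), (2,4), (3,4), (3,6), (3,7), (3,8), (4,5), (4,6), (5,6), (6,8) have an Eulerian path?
No (6 vertices have odd degree: {1, 2, 3, 5, 7, 8}; Eulerian path requires 0 or 2)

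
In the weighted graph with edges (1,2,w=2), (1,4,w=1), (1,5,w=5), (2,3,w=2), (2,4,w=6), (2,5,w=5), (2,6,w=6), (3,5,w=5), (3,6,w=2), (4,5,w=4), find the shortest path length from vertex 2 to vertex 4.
3 (path: 2 -> 1 -> 4; weights 2 + 1 = 3)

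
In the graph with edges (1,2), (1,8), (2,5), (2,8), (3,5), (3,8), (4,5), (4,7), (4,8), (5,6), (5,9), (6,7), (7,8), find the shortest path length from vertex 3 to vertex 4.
2 (path: 3 -> 8 -> 4, 2 edges)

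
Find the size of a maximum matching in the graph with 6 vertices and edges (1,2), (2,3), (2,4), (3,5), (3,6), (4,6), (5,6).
3 (matching: (1,2), (3,5), (4,6); upper bound floor(n/2) = floor(6/2) = 3)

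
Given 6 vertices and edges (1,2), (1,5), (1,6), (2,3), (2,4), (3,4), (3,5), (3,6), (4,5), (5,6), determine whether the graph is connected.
Yes (BFS from 1 visits [1, 2, 5, 6, 3, 4] — all 6 vertices reached)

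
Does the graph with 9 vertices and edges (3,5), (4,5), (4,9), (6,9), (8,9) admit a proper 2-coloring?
Yes. Partition: {1, 2, 3, 4, 6, 7, 8}, {5, 9}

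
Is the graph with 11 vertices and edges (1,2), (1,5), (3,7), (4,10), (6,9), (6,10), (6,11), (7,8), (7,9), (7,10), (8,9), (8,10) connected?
No, it has 2 components: {1, 2, 5}, {3, 4, 6, 7, 8, 9, 10, 11}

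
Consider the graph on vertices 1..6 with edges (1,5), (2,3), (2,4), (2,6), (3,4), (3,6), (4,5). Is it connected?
Yes (BFS from 1 visits [1, 5, 4, 2, 3, 6] — all 6 vertices reached)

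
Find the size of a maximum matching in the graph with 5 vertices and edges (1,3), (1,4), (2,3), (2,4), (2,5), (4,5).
2 (matching: (2,3), (4,5); upper bound floor(n/2) = floor(5/2) = 2)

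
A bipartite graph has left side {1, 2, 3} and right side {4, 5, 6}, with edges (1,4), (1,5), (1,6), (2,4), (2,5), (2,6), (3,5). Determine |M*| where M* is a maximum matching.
3 (matching: (1,6), (2,4), (3,5); upper bound min(|L|,|R|) = min(3,3) = 3)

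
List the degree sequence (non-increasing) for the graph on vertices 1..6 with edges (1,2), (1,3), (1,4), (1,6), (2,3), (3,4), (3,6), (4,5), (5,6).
[4, 4, 3, 3, 2, 2] (degrees: deg(1)=4, deg(2)=2, deg(3)=4, deg(4)=3, deg(5)=2, deg(6)=3)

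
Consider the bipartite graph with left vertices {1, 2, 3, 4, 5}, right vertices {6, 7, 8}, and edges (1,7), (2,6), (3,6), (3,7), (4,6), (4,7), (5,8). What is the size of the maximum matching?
3 (matching: (1,7), (2,6), (5,8); upper bound min(|L|,|R|) = min(5,3) = 3)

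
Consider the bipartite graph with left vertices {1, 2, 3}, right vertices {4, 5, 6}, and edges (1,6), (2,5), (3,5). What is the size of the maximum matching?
2 (matching: (1,6), (2,5); upper bound min(|L|,|R|) = min(3,3) = 3)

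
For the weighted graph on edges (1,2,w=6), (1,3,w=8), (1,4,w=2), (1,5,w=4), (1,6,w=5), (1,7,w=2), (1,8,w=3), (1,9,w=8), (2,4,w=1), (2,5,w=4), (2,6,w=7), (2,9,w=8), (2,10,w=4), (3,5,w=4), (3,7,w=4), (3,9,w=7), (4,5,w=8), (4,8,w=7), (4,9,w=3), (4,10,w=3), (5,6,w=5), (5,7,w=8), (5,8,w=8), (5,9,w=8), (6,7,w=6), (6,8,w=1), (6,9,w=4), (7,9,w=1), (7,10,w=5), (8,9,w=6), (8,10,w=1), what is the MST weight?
19 (MST edges: (1,4,w=2), (1,5,w=4), (1,7,w=2), (1,8,w=3), (2,4,w=1), (3,5,w=4), (6,8,w=1), (7,9,w=1), (8,10,w=1); sum of weights 2 + 4 + 2 + 3 + 1 + 4 + 1 + 1 + 1 = 19)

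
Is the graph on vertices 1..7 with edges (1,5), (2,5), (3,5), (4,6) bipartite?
Yes. Partition: {1, 2, 3, 4, 7}, {5, 6}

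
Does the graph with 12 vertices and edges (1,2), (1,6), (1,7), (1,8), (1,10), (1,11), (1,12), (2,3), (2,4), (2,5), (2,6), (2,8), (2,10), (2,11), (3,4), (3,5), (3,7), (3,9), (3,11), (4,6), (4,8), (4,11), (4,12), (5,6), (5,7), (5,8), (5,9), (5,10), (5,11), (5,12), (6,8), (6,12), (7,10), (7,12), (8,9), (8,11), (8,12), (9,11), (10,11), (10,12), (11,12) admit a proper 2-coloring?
No (odd cycle of length 3: 7 -> 1 -> 10 -> 7)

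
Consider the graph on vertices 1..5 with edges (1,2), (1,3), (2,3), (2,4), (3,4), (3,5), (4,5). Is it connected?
Yes (BFS from 1 visits [1, 2, 3, 4, 5] — all 5 vertices reached)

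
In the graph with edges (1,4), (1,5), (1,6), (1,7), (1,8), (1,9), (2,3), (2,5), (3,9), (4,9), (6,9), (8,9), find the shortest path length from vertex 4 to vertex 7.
2 (path: 4 -> 1 -> 7, 2 edges)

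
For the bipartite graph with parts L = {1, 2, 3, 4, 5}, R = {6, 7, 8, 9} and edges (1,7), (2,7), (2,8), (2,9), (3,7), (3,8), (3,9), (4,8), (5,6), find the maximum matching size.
4 (matching: (1,7), (2,9), (3,8), (5,6); upper bound min(|L|,|R|) = min(5,4) = 4)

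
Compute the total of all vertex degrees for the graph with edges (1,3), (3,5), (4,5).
6 (handshake: sum of degrees = 2|E| = 2 x 3 = 6)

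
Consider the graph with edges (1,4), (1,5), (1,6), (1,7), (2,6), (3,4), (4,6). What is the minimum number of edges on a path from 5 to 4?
2 (path: 5 -> 1 -> 4, 2 edges)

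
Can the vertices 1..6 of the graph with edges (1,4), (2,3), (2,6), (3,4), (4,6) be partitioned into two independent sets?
Yes. Partition: {1, 3, 5, 6}, {2, 4}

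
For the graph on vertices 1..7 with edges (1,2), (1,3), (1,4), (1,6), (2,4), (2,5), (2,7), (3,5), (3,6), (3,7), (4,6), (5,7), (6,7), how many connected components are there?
1 (components: {1, 2, 3, 4, 5, 6, 7})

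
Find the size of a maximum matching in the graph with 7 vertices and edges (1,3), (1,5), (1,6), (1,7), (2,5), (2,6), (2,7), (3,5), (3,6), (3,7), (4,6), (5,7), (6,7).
3 (matching: (2,5), (3,7), (4,6); upper bound floor(n/2) = floor(7/2) = 3)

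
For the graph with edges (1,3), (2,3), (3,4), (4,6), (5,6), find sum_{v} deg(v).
10 (handshake: sum of degrees = 2|E| = 2 x 5 = 10)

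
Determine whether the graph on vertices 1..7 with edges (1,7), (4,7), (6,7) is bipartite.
Yes. Partition: {1, 2, 3, 4, 5, 6}, {7}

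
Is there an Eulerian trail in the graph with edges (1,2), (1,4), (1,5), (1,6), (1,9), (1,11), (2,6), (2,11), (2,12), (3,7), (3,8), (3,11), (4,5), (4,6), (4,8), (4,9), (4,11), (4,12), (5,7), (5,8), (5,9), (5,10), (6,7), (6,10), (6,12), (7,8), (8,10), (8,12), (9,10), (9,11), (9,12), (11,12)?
Yes (the graph is connected and exactly 2 vertices have odd degree: {3, 4}; any Eulerian path must start and end at those)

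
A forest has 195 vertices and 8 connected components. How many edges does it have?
187 (Each of the 8 component trees on V_i vertices has V_i - 1 edges; summing gives V - C = 195 - 8 = 187)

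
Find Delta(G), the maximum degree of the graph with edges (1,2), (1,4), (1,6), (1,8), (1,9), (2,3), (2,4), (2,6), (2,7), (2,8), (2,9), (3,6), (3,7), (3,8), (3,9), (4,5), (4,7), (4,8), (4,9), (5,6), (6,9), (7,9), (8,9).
7 (attained at vertices 2, 9)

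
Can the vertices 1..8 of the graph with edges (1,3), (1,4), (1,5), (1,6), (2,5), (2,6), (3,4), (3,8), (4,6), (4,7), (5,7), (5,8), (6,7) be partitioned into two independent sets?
No (odd cycle of length 3: 6 -> 1 -> 4 -> 6)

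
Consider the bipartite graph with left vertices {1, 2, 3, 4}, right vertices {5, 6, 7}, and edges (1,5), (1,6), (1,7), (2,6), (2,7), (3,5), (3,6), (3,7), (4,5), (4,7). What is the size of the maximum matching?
3 (matching: (1,7), (2,6), (3,5); upper bound min(|L|,|R|) = min(4,3) = 3)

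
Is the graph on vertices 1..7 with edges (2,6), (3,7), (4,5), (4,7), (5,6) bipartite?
Yes. Partition: {1, 2, 5, 7}, {3, 4, 6}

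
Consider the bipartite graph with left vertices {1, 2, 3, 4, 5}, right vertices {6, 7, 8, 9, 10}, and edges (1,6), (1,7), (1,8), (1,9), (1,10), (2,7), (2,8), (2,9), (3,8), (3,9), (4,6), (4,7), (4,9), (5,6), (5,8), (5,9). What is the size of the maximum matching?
5 (matching: (1,10), (2,9), (3,8), (4,7), (5,6); upper bound min(|L|,|R|) = min(5,5) = 5)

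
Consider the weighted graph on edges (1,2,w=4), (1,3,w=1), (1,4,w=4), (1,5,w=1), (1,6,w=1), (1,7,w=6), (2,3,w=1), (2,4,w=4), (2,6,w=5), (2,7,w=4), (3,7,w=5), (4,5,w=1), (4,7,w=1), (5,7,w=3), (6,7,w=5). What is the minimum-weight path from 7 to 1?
3 (path: 7 -> 4 -> 5 -> 1; weights 1 + 1 + 1 = 3)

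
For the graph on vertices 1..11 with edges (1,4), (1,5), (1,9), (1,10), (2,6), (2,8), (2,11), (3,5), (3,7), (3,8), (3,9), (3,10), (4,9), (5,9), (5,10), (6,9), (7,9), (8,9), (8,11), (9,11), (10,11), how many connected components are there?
1 (components: {1, 2, 3, 4, 5, 6, 7, 8, 9, 10, 11})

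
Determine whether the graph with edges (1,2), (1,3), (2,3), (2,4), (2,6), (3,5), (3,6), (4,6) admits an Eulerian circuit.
No (2 vertices have odd degree: {5, 6}; Eulerian circuit requires 0)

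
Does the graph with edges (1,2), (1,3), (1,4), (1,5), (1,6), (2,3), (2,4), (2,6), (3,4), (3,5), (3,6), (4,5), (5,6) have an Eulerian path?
Yes (the graph is connected and exactly 2 vertices have odd degree: {1, 3}; any Eulerian path must start and end at those)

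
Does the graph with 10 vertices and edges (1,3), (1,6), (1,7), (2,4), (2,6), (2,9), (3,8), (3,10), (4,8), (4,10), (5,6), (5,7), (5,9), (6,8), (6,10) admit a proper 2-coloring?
Yes. Partition: {1, 2, 5, 8, 10}, {3, 4, 6, 7, 9}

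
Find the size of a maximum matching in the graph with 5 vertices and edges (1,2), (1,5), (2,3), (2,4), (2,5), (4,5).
2 (matching: (1,5), (2,4); upper bound floor(n/2) = floor(5/2) = 2)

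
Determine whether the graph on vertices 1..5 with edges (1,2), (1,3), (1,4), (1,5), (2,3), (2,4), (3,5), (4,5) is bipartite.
No (odd cycle of length 3: 2 -> 1 -> 4 -> 2)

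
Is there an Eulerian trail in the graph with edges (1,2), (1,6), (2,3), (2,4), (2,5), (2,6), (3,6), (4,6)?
Yes (the graph is connected and exactly 2 vertices have odd degree: {2, 5}; any Eulerian path must start and end at those)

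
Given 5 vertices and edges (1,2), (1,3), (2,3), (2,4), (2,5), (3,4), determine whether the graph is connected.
Yes (BFS from 1 visits [1, 2, 3, 4, 5] — all 5 vertices reached)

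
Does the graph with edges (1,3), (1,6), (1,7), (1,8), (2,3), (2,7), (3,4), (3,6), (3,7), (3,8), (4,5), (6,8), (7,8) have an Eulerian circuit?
No (2 vertices have odd degree: {5, 6}; Eulerian circuit requires 0)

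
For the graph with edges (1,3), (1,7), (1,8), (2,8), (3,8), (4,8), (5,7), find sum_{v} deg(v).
14 (handshake: sum of degrees = 2|E| = 2 x 7 = 14)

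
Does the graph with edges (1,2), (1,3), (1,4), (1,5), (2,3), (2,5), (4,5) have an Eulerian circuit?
No (2 vertices have odd degree: {2, 5}; Eulerian circuit requires 0)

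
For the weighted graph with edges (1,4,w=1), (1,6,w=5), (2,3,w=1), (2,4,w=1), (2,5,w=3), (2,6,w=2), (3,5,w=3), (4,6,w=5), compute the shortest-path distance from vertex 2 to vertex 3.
1 (path: 2 -> 3; weights 1 = 1)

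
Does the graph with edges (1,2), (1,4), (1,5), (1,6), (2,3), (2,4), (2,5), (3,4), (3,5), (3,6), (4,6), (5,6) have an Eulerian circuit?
Yes (the graph is connected and all 6 vertices have even degree)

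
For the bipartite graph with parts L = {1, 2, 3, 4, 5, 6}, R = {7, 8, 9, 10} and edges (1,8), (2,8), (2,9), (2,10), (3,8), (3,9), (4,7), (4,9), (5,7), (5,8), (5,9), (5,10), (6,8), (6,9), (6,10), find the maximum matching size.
4 (matching: (1,8), (2,10), (3,9), (4,7); upper bound min(|L|,|R|) = min(6,4) = 4)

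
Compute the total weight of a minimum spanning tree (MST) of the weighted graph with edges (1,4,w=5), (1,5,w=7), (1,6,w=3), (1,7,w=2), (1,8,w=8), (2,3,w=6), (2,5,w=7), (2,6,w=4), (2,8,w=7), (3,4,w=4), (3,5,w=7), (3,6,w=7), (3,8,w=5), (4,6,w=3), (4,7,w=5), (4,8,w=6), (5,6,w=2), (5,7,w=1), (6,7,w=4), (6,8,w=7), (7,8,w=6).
21 (MST edges: (1,7,w=2), (2,6,w=4), (3,4,w=4), (3,8,w=5), (4,6,w=3), (5,6,w=2), (5,7,w=1); sum of weights 2 + 4 + 4 + 5 + 3 + 2 + 1 = 21)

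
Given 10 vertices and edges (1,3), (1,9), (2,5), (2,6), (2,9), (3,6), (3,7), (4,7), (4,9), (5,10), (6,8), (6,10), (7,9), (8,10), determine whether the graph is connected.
Yes (BFS from 1 visits [1, 3, 9, 6, 7, 2, 4, 8, 10, 5] — all 10 vertices reached)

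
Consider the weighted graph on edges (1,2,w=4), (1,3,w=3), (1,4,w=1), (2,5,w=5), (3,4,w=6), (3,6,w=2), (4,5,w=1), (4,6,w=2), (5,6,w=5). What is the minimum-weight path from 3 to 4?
4 (path: 3 -> 1 -> 4; weights 3 + 1 = 4)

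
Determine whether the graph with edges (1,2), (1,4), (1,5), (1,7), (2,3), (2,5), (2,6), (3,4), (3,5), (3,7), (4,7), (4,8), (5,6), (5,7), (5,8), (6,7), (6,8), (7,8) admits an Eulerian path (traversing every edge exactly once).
Yes — and in fact it has an Eulerian circuit (the graph is connected and all 8 vertices have even degree)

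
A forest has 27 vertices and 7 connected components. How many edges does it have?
20 (Each of the 7 component trees on V_i vertices has V_i - 1 edges; summing gives V - C = 27 - 7 = 20)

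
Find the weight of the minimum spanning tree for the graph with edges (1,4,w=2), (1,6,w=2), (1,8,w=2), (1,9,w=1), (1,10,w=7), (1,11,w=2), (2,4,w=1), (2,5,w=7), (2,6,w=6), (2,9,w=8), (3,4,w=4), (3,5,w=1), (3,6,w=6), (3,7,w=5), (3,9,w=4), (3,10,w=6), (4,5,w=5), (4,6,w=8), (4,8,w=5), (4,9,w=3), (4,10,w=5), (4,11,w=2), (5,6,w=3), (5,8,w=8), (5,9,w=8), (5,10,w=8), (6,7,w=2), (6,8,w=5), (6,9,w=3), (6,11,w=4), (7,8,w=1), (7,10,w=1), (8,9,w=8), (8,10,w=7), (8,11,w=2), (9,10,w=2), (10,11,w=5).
16 (MST edges: (1,4,w=2), (1,6,w=2), (1,8,w=2), (1,9,w=1), (1,11,w=2), (2,4,w=1), (3,5,w=1), (5,6,w=3), (7,8,w=1), (7,10,w=1); sum of weights 2 + 2 + 2 + 1 + 2 + 1 + 1 + 3 + 1 + 1 = 16)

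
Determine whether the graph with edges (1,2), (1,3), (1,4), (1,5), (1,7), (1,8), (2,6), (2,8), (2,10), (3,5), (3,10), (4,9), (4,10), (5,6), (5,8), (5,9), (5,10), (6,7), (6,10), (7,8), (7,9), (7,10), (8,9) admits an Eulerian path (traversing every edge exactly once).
No (4 vertices have odd degree: {3, 4, 7, 8}; Eulerian path requires 0 or 2)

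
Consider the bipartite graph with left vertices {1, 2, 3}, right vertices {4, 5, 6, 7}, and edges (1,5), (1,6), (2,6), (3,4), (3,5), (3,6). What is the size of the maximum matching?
3 (matching: (1,5), (2,6), (3,4); upper bound min(|L|,|R|) = min(3,4) = 3)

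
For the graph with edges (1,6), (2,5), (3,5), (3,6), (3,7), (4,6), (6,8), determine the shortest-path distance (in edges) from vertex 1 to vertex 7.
3 (path: 1 -> 6 -> 3 -> 7, 3 edges)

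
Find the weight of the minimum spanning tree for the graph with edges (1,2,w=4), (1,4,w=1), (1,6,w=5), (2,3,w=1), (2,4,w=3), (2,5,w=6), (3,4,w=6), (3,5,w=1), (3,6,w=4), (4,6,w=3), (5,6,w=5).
9 (MST edges: (1,4,w=1), (2,3,w=1), (2,4,w=3), (3,5,w=1), (4,6,w=3); sum of weights 1 + 1 + 3 + 1 + 3 = 9)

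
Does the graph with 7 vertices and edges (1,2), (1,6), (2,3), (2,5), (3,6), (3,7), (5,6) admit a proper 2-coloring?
Yes. Partition: {1, 3, 4, 5}, {2, 6, 7}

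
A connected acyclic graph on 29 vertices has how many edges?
28 (A tree on V vertices has V - 1 edges, so 29 - 1 = 28)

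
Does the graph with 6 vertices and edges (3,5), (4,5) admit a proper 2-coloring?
Yes. Partition: {1, 2, 3, 4, 6}, {5}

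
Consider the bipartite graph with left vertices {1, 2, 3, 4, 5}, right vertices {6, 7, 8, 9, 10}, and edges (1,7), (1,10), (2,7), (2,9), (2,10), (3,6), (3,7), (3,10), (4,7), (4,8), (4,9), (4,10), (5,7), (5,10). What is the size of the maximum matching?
5 (matching: (1,10), (2,9), (3,6), (4,8), (5,7); upper bound min(|L|,|R|) = min(5,5) = 5)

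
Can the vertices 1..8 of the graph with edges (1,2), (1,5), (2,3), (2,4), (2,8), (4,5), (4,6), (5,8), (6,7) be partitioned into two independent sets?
Yes. Partition: {1, 3, 4, 7, 8}, {2, 5, 6}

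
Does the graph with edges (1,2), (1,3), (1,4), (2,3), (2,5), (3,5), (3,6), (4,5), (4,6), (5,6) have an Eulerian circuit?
No (4 vertices have odd degree: {1, 2, 4, 6}; Eulerian circuit requires 0)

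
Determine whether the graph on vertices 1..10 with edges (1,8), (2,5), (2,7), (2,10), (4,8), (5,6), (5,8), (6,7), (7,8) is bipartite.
Yes. Partition: {1, 3, 4, 5, 7, 9, 10}, {2, 6, 8}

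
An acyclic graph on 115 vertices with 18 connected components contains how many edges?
97 (Each of the 18 component trees on V_i vertices has V_i - 1 edges; summing gives V - C = 115 - 18 = 97)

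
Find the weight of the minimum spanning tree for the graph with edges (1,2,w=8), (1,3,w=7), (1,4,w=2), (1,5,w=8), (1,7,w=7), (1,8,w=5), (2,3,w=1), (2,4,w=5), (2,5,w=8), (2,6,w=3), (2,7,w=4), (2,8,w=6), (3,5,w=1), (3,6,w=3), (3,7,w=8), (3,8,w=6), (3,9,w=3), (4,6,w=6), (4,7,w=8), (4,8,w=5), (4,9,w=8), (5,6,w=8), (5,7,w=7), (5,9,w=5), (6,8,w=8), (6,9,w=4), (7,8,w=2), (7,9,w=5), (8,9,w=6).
21 (MST edges: (1,4,w=2), (1,8,w=5), (2,3,w=1), (2,6,w=3), (2,7,w=4), (3,5,w=1), (3,9,w=3), (7,8,w=2); sum of weights 2 + 5 + 1 + 3 + 4 + 1 + 3 + 2 = 21)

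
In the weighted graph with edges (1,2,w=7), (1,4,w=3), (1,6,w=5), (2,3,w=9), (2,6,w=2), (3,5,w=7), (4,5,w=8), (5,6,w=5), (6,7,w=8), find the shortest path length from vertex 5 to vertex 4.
8 (path: 5 -> 4; weights 8 = 8)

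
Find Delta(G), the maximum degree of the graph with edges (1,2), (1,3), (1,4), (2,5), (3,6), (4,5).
3 (attained at vertex 1)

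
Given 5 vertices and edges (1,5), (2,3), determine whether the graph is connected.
No, it has 3 components: {1, 5}, {2, 3}, {4}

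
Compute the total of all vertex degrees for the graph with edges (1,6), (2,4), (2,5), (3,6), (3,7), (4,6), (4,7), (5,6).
16 (handshake: sum of degrees = 2|E| = 2 x 8 = 16)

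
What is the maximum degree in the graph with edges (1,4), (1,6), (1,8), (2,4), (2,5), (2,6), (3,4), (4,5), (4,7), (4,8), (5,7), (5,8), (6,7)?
6 (attained at vertex 4)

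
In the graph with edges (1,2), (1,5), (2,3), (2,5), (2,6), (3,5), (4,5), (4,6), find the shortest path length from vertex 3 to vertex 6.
2 (path: 3 -> 2 -> 6, 2 edges)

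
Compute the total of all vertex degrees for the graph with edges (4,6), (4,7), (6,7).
6 (handshake: sum of degrees = 2|E| = 2 x 3 = 6)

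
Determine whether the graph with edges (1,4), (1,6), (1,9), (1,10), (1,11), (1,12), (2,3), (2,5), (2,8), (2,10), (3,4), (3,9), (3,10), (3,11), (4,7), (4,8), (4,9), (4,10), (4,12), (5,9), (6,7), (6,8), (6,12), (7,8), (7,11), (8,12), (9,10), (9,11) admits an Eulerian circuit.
No (4 vertices have odd degree: {3, 4, 8, 10}; Eulerian circuit requires 0)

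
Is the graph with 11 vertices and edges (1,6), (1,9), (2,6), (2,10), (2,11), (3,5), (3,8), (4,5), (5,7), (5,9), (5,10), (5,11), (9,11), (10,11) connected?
Yes (BFS from 1 visits [1, 6, 9, 2, 5, 11, 10, 3, 4, 7, 8] — all 11 vertices reached)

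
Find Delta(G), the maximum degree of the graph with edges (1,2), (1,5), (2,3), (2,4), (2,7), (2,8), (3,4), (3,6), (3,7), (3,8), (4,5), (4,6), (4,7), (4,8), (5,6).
6 (attained at vertex 4)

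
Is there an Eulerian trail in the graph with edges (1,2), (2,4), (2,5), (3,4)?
No (4 vertices have odd degree: {1, 2, 3, 5}; Eulerian path requires 0 or 2)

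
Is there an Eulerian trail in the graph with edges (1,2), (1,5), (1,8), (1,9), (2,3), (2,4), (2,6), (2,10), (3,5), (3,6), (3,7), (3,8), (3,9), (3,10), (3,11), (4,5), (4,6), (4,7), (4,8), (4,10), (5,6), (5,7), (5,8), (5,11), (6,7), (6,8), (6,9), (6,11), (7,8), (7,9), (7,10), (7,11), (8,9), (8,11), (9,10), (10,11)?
Yes (the graph is connected and exactly 2 vertices have odd degree: {2, 5}; any Eulerian path must start and end at those)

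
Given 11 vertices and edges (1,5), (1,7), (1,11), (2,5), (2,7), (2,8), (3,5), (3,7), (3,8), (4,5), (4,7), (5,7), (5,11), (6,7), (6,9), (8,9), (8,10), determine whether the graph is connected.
Yes (BFS from 1 visits [1, 5, 7, 11, 2, 3, 4, 6, 8, 9, 10] — all 11 vertices reached)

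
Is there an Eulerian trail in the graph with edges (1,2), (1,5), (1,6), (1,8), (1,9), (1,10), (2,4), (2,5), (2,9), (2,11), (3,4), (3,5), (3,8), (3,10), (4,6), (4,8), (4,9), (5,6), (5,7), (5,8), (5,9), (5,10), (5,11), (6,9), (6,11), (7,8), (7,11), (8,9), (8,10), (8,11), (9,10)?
No (8 vertices have odd degree: {2, 4, 5, 6, 7, 9, 10, 11}; Eulerian path requires 0 or 2)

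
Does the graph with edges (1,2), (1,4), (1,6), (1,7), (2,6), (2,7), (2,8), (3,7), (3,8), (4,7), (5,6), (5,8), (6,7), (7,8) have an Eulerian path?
Yes — and in fact it has an Eulerian circuit (the graph is connected and all 8 vertices have even degree)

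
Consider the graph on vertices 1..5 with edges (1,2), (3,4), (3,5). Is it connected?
No, it has 2 components: {1, 2}, {3, 4, 5}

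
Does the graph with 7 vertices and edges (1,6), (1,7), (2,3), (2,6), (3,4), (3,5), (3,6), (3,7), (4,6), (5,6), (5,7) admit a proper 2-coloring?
No (odd cycle of length 3: 5 -> 6 -> 3 -> 5)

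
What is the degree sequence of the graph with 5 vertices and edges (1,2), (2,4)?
[2, 1, 1, 0, 0] (degrees: deg(1)=1, deg(2)=2, deg(3)=0, deg(4)=1, deg(5)=0)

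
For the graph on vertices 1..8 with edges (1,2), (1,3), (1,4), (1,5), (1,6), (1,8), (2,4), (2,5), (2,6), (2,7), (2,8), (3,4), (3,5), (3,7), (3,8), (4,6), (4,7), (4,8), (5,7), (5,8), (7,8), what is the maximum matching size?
4 (matching: (1,6), (2,4), (3,8), (5,7); upper bound floor(n/2) = floor(8/2) = 4)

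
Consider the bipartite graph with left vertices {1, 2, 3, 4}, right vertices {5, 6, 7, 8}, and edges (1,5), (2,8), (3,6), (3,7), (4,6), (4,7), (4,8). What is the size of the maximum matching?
4 (matching: (1,5), (2,8), (3,7), (4,6); upper bound min(|L|,|R|) = min(4,4) = 4)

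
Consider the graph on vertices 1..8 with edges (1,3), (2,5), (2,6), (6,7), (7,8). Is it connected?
No, it has 3 components: {1, 3}, {2, 5, 6, 7, 8}, {4}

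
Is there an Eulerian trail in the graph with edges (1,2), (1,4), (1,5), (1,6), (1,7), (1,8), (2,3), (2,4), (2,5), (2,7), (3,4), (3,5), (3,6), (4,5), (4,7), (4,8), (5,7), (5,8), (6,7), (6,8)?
Yes (the graph is connected and exactly 2 vertices have odd degree: {2, 7}; any Eulerian path must start and end at those)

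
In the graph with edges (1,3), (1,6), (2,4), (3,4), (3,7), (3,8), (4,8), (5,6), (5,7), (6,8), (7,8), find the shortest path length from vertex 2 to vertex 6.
3 (path: 2 -> 4 -> 8 -> 6, 3 edges)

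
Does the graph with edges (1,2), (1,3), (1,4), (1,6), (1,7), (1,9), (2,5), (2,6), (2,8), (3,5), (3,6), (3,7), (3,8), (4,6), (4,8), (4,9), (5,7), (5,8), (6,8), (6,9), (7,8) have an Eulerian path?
Yes (the graph is connected and exactly 2 vertices have odd degree: {3, 9}; any Eulerian path must start and end at those)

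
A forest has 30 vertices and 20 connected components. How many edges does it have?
10 (Each of the 20 component trees on V_i vertices has V_i - 1 edges; summing gives V - C = 30 - 20 = 10)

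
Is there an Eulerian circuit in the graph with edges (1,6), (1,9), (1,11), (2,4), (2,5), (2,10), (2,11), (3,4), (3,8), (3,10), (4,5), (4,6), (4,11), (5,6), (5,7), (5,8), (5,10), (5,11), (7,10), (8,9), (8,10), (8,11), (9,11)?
No (8 vertices have odd degree: {1, 3, 4, 5, 6, 8, 9, 10}; Eulerian circuit requires 0)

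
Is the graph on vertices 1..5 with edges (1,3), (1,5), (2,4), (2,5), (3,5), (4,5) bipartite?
No (odd cycle of length 3: 5 -> 1 -> 3 -> 5)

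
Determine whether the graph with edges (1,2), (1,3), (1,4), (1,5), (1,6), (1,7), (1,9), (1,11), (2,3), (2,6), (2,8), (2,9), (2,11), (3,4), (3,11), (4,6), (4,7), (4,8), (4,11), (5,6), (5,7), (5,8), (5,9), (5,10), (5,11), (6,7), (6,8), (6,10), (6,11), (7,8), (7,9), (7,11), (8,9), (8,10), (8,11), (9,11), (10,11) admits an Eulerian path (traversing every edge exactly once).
Yes (the graph is connected and exactly 2 vertices have odd degree: {5, 7}; any Eulerian path must start and end at those)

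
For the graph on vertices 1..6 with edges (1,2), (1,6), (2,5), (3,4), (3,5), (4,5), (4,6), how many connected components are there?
1 (components: {1, 2, 3, 4, 5, 6})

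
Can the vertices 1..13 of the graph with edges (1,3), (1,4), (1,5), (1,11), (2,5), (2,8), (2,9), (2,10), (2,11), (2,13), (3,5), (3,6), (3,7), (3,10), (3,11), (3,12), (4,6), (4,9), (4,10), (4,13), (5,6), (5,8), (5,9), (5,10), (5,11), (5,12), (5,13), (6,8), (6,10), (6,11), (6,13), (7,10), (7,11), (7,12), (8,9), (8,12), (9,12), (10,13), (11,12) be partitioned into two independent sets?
No (odd cycle of length 3: 5 -> 1 -> 3 -> 5)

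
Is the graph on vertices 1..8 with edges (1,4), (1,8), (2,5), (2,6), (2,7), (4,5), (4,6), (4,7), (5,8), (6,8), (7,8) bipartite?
Yes. Partition: {1, 3, 5, 6, 7}, {2, 4, 8}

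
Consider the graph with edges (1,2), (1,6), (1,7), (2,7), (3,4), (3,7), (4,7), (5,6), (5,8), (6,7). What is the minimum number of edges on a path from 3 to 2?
2 (path: 3 -> 7 -> 2, 2 edges)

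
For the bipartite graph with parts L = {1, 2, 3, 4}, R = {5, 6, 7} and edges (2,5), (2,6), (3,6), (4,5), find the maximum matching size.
2 (matching: (2,6), (4,5); upper bound min(|L|,|R|) = min(4,3) = 3)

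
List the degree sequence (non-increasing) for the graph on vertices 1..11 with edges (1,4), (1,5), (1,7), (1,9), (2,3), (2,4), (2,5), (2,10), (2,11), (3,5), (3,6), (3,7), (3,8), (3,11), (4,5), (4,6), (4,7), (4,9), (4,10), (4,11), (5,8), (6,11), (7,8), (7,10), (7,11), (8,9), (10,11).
[8, 6, 6, 6, 5, 5, 4, 4, 4, 3, 3] (degrees: deg(1)=4, deg(2)=5, deg(3)=6, deg(4)=8, deg(5)=5, deg(6)=3, deg(7)=6, deg(8)=4, deg(9)=3, deg(10)=4, deg(11)=6)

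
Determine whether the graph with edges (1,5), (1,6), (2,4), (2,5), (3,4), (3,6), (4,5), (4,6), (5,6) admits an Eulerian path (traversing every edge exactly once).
Yes — and in fact it has an Eulerian circuit (the graph is connected and all 6 vertices have even degree)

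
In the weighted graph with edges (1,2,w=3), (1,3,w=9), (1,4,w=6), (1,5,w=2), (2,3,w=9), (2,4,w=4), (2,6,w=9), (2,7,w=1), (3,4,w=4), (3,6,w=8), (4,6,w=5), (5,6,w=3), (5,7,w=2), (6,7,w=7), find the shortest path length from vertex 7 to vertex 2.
1 (path: 7 -> 2; weights 1 = 1)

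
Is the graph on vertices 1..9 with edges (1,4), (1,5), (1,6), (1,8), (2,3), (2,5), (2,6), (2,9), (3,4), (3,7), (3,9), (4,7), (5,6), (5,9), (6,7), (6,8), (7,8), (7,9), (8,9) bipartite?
No (odd cycle of length 3: 8 -> 1 -> 6 -> 8)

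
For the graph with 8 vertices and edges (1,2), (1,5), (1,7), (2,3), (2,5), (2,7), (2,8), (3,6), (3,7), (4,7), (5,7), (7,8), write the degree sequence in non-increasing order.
[6, 5, 3, 3, 3, 2, 1, 1] (degrees: deg(1)=3, deg(2)=5, deg(3)=3, deg(4)=1, deg(5)=3, deg(6)=1, deg(7)=6, deg(8)=2)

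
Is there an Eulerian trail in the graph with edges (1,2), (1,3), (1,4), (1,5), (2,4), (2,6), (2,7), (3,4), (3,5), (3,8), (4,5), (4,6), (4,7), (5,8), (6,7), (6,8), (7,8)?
Yes — and in fact it has an Eulerian circuit (the graph is connected and all 8 vertices have even degree)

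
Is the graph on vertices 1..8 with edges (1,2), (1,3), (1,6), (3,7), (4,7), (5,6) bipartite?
Yes. Partition: {1, 5, 7, 8}, {2, 3, 4, 6}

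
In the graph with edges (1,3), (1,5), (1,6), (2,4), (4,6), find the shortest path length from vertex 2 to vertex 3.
4 (path: 2 -> 4 -> 6 -> 1 -> 3, 4 edges)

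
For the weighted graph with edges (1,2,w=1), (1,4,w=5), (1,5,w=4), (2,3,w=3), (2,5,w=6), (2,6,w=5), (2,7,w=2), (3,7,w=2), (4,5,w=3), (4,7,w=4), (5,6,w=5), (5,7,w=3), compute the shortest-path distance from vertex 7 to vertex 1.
3 (path: 7 -> 2 -> 1; weights 2 + 1 = 3)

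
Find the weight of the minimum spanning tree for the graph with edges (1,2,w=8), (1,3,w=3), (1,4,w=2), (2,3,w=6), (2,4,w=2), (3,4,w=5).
7 (MST edges: (1,3,w=3), (1,4,w=2), (2,4,w=2); sum of weights 3 + 2 + 2 = 7)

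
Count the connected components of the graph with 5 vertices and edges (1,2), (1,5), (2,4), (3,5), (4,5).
1 (components: {1, 2, 3, 4, 5})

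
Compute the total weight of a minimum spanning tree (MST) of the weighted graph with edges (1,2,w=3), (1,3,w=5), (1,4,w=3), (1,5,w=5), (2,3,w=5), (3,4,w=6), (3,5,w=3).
14 (MST edges: (1,2,w=3), (1,4,w=3), (1,5,w=5), (3,5,w=3); sum of weights 3 + 3 + 5 + 3 = 14)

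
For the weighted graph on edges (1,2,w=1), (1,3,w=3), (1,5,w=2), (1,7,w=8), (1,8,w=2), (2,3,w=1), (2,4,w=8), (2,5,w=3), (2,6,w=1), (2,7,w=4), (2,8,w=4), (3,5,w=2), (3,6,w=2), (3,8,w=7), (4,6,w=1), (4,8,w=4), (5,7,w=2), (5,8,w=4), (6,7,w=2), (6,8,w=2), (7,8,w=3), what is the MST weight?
10 (MST edges: (1,2,w=1), (1,5,w=2), (1,8,w=2), (2,3,w=1), (2,6,w=1), (4,6,w=1), (5,7,w=2); sum of weights 1 + 2 + 2 + 1 + 1 + 1 + 2 = 10)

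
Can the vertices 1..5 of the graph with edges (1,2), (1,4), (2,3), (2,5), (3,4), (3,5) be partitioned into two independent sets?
No (odd cycle of length 3: 3 -> 2 -> 5 -> 3)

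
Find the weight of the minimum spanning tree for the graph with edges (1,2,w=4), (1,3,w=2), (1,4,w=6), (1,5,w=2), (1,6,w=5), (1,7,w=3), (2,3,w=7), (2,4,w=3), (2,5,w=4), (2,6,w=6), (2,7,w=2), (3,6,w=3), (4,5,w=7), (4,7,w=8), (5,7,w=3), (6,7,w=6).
15 (MST edges: (1,3,w=2), (1,5,w=2), (1,7,w=3), (2,4,w=3), (2,7,w=2), (3,6,w=3); sum of weights 2 + 2 + 3 + 3 + 2 + 3 = 15)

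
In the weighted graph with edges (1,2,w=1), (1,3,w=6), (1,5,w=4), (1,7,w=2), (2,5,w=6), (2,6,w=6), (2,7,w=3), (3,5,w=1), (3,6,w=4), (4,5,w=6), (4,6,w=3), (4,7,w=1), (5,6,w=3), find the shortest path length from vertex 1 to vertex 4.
3 (path: 1 -> 7 -> 4; weights 2 + 1 = 3)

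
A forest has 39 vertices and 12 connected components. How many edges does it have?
27 (Each of the 12 component trees on V_i vertices has V_i - 1 edges; summing gives V - C = 39 - 12 = 27)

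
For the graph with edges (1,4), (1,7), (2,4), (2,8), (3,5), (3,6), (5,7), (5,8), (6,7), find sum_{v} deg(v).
18 (handshake: sum of degrees = 2|E| = 2 x 9 = 18)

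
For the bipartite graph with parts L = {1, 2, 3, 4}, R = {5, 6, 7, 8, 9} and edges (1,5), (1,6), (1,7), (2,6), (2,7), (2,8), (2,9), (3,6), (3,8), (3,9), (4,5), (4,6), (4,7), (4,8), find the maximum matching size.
4 (matching: (1,7), (2,9), (3,8), (4,6); upper bound min(|L|,|R|) = min(4,5) = 4)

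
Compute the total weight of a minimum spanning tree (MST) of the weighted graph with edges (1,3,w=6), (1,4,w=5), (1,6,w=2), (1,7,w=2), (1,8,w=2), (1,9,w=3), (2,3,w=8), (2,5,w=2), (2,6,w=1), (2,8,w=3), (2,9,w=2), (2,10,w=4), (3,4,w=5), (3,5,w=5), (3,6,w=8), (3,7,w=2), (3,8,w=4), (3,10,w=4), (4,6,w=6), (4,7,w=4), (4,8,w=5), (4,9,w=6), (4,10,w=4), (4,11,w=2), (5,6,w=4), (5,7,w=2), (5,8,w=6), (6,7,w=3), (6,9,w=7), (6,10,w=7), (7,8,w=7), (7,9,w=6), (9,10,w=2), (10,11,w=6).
21 (MST edges: (1,6,w=2), (1,7,w=2), (1,8,w=2), (2,5,w=2), (2,6,w=1), (2,9,w=2), (3,7,w=2), (4,10,w=4), (4,11,w=2), (9,10,w=2); sum of weights 2 + 2 + 2 + 2 + 1 + 2 + 2 + 4 + 2 + 2 = 21)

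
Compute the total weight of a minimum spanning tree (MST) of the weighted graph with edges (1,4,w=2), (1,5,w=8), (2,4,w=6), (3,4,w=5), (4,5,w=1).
14 (MST edges: (1,4,w=2), (2,4,w=6), (3,4,w=5), (4,5,w=1); sum of weights 2 + 6 + 5 + 1 = 14)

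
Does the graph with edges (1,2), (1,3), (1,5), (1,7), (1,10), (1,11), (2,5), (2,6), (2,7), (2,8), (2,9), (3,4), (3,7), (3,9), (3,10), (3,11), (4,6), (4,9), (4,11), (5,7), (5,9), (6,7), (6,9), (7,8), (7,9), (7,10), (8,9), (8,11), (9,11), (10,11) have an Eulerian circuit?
Yes (the graph is connected and all 11 vertices have even degree)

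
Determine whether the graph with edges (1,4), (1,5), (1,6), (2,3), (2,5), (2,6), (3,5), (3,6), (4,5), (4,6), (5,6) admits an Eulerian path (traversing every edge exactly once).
No (6 vertices have odd degree: {1, 2, 3, 4, 5, 6}; Eulerian path requires 0 or 2)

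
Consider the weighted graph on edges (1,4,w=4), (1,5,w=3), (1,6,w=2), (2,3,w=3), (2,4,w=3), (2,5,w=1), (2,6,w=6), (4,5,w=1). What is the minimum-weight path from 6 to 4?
6 (path: 6 -> 1 -> 4; weights 2 + 4 = 6)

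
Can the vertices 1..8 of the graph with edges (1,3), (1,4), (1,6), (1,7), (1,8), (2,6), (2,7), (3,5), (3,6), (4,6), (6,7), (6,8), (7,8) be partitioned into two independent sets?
No (odd cycle of length 3: 3 -> 1 -> 6 -> 3)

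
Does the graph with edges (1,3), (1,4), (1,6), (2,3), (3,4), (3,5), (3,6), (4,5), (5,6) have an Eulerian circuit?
No (6 vertices have odd degree: {1, 2, 3, 4, 5, 6}; Eulerian circuit requires 0)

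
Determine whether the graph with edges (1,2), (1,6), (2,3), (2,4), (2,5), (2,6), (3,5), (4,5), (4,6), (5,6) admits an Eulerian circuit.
No (2 vertices have odd degree: {2, 4}; Eulerian circuit requires 0)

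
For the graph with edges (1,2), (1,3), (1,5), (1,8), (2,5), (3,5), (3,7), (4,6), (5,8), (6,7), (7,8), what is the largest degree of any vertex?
4 (attained at vertices 1, 5)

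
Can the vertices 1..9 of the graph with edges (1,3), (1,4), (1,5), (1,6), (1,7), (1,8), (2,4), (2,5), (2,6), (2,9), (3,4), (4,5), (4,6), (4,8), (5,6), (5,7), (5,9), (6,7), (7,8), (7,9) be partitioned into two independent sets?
No (odd cycle of length 3: 4 -> 1 -> 3 -> 4)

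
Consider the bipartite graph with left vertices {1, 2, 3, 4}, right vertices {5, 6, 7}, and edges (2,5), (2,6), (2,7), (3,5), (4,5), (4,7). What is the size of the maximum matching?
3 (matching: (2,6), (3,5), (4,7); upper bound min(|L|,|R|) = min(4,3) = 3)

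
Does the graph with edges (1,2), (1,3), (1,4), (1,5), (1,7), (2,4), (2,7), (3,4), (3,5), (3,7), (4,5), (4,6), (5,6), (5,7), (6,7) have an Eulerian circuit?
No (6 vertices have odd degree: {1, 2, 4, 5, 6, 7}; Eulerian circuit requires 0)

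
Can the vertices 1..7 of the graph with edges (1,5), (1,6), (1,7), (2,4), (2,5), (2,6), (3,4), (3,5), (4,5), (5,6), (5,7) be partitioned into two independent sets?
No (odd cycle of length 3: 5 -> 1 -> 7 -> 5)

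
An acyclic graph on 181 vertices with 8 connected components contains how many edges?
173 (Each of the 8 component trees on V_i vertices has V_i - 1 edges; summing gives V - C = 181 - 8 = 173)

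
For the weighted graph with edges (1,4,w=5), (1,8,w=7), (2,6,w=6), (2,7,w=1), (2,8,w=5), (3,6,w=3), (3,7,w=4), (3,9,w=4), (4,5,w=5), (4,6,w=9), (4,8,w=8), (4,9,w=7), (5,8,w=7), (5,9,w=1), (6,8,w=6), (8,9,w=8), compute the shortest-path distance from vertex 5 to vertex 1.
10 (path: 5 -> 4 -> 1; weights 5 + 5 = 10)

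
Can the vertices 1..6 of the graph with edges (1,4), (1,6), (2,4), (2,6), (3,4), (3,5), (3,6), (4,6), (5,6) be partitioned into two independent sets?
No (odd cycle of length 3: 6 -> 1 -> 4 -> 6)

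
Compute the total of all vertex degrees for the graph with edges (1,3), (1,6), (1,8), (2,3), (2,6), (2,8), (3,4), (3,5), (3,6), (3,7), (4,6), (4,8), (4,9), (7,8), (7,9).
30 (handshake: sum of degrees = 2|E| = 2 x 15 = 30)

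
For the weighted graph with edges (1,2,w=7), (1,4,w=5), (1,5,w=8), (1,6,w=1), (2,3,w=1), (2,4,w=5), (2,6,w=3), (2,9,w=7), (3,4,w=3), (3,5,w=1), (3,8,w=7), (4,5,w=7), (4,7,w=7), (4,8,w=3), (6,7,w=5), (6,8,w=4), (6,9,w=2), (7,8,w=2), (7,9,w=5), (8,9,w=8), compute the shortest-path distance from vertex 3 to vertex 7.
8 (path: 3 -> 4 -> 8 -> 7; weights 3 + 3 + 2 = 8)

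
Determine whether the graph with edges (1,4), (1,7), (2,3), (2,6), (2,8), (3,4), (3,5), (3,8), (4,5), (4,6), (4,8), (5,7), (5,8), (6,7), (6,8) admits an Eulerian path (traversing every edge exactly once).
No (4 vertices have odd degree: {2, 4, 7, 8}; Eulerian path requires 0 or 2)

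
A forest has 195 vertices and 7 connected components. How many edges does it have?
188 (Each of the 7 component trees on V_i vertices has V_i - 1 edges; summing gives V - C = 195 - 7 = 188)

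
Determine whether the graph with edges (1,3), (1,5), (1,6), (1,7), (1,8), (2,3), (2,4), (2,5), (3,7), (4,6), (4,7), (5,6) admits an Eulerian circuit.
No (8 vertices have odd degree: {1, 2, 3, 4, 5, 6, 7, 8}; Eulerian circuit requires 0)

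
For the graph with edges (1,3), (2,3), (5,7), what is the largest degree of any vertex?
2 (attained at vertex 3)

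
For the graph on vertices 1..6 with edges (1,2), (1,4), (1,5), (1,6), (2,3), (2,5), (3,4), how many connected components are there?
1 (components: {1, 2, 3, 4, 5, 6})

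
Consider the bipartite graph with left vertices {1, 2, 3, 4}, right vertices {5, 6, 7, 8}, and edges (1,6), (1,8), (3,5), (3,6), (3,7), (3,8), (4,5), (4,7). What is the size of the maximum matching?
3 (matching: (1,8), (3,6), (4,7); upper bound min(|L|,|R|) = min(4,4) = 4)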